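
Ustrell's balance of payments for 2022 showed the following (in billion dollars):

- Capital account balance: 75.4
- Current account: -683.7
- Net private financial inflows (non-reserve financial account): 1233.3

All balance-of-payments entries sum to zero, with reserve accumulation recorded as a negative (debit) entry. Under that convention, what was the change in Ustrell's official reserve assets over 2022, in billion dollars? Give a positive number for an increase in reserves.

Official reserve transactions balance = -((-683.7) + 75.4 + 1233.3) = -625.0
An accumulation of reserves is recorded as a debit (negative entry), so the change in the stock of reserves is the negative of that balance.
Change in official reserves = -(-625.0) = 625.0

625.0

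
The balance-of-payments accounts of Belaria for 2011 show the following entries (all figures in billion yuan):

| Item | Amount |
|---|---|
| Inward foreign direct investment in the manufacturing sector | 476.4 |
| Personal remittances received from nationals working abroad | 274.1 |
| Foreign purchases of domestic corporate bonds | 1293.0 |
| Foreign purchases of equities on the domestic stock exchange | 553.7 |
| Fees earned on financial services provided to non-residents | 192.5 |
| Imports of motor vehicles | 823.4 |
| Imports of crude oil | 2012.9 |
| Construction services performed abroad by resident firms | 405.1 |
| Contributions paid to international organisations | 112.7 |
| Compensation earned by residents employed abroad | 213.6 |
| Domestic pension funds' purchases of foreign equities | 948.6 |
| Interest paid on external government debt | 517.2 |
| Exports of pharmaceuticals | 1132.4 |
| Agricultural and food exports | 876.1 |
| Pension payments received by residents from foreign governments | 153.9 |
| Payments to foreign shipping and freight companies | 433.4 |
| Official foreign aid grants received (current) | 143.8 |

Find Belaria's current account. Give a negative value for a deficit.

-508.1

Goods: -2012.9 - 823.4 + 876.1 + 1132.4 = -827.8
Services: 405.1 + 192.5 - 433.4 = 164.2
Primary income: -517.2 + 213.6 = -303.6
Secondary income: 153.9 + 143.8 - 112.7 + 274.1 = 459.1
Current account = (-827.8) + 164.2 + (-303.6) + 459.1 = -508.1
(Excluded from the current account — financial account: inward foreign direct investment in the manufacturing sector 476.4, foreign purchases of domestic corporate bonds 1293.0, foreign purchases of equities on the domestic stock exchange 553.7, domestic pension funds' purchases of foreign equities 948.6.)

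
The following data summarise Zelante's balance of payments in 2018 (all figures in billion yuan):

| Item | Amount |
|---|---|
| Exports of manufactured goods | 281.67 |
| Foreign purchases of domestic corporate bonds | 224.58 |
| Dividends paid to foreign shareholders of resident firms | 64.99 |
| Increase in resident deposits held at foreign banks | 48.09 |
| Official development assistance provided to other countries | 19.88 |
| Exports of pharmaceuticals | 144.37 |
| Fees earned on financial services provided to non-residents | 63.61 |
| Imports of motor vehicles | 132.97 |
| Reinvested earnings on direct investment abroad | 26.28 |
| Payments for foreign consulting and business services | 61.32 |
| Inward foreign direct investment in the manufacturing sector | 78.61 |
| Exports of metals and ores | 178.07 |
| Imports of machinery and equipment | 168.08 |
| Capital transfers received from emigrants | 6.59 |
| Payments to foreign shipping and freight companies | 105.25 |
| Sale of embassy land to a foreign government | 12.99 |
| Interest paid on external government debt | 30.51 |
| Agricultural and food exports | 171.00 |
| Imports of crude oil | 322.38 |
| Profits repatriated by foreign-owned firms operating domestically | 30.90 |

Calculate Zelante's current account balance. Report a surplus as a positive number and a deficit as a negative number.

Goods: -322.38 - 132.97 - 168.08 + 171.00 + 178.07 + 281.67 + 144.37 = 151.68
Services: -105.25 + 63.61 - 61.32 = -102.96
Primary income: 26.28 - 30.90 - 64.99 - 30.51 = -100.12
Secondary income: -19.88
Current account = 151.68 + (-102.96) + (-100.12) + (-19.88) = -71.28
(Excluded from the current account — financial account: foreign purchases of domestic corporate bonds 224.58, increase in resident deposits held at foreign banks 48.09, inward foreign direct investment in the manufacturing sector 78.61; capital account: capital transfers received from emigrants 6.59, sale of embassy land to a foreign government 12.99.)

-71.28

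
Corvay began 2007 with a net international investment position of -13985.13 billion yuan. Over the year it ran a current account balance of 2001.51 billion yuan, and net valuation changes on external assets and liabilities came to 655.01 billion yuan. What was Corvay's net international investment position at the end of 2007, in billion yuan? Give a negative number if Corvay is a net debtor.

Change in NIIP = current account + net valuation change = 2001.51 + 655.01 = 2656.52
End-of-year NIIP = -13985.13 + 2656.52 = -11328.61

-11328.61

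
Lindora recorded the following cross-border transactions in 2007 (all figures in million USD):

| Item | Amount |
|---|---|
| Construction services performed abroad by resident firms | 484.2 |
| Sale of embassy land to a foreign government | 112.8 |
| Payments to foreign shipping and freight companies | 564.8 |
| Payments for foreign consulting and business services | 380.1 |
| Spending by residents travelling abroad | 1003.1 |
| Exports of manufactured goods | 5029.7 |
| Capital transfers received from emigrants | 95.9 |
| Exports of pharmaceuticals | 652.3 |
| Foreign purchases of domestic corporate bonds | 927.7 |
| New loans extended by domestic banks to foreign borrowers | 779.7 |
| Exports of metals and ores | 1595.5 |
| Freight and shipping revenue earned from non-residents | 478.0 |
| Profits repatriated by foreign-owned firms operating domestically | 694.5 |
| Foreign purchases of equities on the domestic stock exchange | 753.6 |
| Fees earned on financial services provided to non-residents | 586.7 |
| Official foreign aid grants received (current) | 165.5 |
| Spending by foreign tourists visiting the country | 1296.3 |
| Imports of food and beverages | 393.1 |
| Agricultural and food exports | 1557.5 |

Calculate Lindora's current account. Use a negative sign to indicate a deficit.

8810.1

Goods: 652.3 + 1595.5 + 1557.5 + 5029.7 - 393.1 = 8441.9
Services: 1296.3 + 484.2 - 1003.1 - 564.8 + 478.0 - 380.1 + 586.7 = 897.2
Primary income: -694.5
Secondary income: 165.5
Current account = 8441.9 + 897.2 + (-694.5) + 165.5 = 8810.1
(Excluded from the current account — capital account: sale of embassy land to a foreign government 112.8, capital transfers received from emigrants 95.9; financial account: foreign purchases of domestic corporate bonds 927.7, new loans extended by domestic banks to foreign borrowers 779.7, foreign purchases of equities on the domestic stock exchange 753.6.)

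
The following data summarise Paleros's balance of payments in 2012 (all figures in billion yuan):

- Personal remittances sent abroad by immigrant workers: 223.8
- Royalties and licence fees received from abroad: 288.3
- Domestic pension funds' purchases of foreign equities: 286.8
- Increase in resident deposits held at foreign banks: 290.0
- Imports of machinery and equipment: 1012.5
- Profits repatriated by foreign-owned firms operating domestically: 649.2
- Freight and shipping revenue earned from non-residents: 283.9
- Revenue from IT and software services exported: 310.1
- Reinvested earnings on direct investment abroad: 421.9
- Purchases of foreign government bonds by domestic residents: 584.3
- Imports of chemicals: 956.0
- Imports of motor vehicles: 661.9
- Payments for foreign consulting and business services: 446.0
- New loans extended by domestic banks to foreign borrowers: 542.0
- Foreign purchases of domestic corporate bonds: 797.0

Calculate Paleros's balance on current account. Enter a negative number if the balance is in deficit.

Goods: -661.9 - 956.0 - 1012.5 = -2630.4
Services: 283.9 + 288.3 - 446.0 + 310.1 = 436.3
Primary income: -649.2 + 421.9 = -227.3
Secondary income: -223.8
Current account = (-2630.4) + 436.3 + (-227.3) + (-223.8) = -2645.2
(Excluded from the current account — financial account: domestic pension funds' purchases of foreign equities 286.8, increase in resident deposits held at foreign banks 290.0, purchases of foreign government bonds by domestic residents 584.3, new loans extended by domestic banks to foreign borrowers 542.0, foreign purchases of domestic corporate bonds 797.0.)

-2645.2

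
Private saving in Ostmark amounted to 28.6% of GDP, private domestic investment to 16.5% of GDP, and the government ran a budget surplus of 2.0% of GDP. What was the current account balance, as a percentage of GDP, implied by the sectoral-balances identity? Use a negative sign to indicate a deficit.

By the sectoral-balances identity, CA = (S_private - I) + (T - G).
Private balance = 28.6 - 16.5 = 12.1
Government balance (T - G) = 2.0
CA = 12.1 + 2.0 = 14.1

14.1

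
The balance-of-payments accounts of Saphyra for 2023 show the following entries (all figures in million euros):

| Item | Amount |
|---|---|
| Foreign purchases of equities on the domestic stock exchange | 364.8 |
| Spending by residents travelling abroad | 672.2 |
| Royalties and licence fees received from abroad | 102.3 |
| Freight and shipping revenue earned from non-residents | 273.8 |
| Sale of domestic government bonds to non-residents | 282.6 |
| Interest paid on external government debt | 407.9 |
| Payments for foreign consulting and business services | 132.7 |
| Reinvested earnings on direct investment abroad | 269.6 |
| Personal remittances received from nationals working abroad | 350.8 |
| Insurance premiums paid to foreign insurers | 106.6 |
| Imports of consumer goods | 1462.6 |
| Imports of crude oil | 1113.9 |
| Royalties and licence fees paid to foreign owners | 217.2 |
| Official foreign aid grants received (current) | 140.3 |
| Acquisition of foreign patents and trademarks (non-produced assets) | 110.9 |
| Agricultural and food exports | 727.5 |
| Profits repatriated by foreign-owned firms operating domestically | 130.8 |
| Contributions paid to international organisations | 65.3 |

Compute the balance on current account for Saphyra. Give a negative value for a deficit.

Goods: -1113.9 + 727.5 - 1462.6 = -1849.0
Services: -132.7 + 273.8 - 106.6 + 102.3 - 217.2 - 672.2 = -752.6
Primary income: 269.6 - 130.8 - 407.9 = -269.1
Secondary income: 350.8 + 140.3 - 65.3 = 425.8
Current account = (-1849.0) + (-752.6) + (-269.1) + 425.8 = -2444.9
(Excluded from the current account — financial account: foreign purchases of equities on the domestic stock exchange 364.8, sale of domestic government bonds to non-residents 282.6; capital account: acquisition of foreign patents and trademarks (non-produced assets) 110.9.)

-2444.9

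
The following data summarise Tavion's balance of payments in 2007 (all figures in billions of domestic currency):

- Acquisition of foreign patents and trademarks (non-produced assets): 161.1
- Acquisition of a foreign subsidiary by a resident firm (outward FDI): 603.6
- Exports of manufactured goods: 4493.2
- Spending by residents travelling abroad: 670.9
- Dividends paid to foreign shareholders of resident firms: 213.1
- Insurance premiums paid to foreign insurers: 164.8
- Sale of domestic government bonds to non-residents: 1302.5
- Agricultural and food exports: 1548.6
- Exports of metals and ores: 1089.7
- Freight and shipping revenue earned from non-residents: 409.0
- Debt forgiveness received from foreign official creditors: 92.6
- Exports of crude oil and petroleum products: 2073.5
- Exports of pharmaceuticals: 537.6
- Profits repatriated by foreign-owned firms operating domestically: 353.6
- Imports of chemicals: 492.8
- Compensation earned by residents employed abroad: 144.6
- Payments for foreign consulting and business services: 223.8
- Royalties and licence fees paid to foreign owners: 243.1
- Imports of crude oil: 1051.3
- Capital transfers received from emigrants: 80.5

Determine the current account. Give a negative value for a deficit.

6882.8

Goods: 1089.7 + 1548.6 + 537.6 - 492.8 - 1051.3 + 4493.2 + 2073.5 = 8198.5
Services: -164.8 - 243.1 + 409.0 - 223.8 - 670.9 = -893.6
Primary income: 144.6 - 213.1 - 353.6 = -422.1
Current account = 8198.5 + (-893.6) + (-422.1) = 6882.8
(Excluded from the current account — capital account: acquisition of foreign patents and trademarks (non-produced assets) 161.1, debt forgiveness received from foreign official creditors 92.6, capital transfers received from emigrants 80.5; financial account: acquisition of a foreign subsidiary by a resident firm (outward FDI) 603.6, sale of domestic government bonds to non-residents 1302.5.)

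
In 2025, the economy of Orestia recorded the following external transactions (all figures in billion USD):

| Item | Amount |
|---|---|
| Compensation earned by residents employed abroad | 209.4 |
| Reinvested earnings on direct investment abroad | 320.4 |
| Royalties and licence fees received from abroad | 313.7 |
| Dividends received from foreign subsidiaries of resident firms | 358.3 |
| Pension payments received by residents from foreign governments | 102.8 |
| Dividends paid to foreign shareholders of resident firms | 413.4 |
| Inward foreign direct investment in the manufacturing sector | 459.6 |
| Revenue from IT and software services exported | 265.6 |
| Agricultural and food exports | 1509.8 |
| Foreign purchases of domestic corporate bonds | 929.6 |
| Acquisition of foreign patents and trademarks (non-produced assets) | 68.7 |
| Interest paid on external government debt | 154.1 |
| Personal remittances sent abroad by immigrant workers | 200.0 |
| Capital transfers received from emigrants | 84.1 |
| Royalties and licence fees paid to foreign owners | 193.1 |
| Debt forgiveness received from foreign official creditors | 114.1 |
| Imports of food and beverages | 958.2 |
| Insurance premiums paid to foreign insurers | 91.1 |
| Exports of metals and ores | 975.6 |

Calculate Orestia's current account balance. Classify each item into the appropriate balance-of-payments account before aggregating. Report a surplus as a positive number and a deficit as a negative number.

Goods: 975.6 + 1509.8 - 958.2 = 1527.2
Services: -193.1 - 91.1 + 265.6 + 313.7 = 295.1
Primary income: 209.4 - 154.1 + 320.4 + 358.3 - 413.4 = 320.6
Secondary income: 102.8 - 200.0 = -97.2
Current account = 1527.2 + 295.1 + 320.6 + (-97.2) = 2045.7
(Excluded from the current account — financial account: inward foreign direct investment in the manufacturing sector 459.6, foreign purchases of domestic corporate bonds 929.6; capital account: acquisition of foreign patents and trademarks (non-produced assets) 68.7, capital transfers received from emigrants 84.1, debt forgiveness received from foreign official creditors 114.1.)

2045.7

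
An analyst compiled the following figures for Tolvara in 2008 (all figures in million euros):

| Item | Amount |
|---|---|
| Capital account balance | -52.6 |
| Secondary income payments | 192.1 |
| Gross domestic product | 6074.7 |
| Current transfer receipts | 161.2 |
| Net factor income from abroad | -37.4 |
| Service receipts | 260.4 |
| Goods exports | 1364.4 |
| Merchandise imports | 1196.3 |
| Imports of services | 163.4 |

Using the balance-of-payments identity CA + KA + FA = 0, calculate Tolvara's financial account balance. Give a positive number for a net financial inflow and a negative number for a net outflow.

Goods balance = 1364.4 - 1196.3 = 168.1
Services balance = 260.4 - 163.4 = 97.0
Trade balance (goods + services) = 168.1 + 97.0 = 265.1
Net primary income = -37.4
Net secondary income = 161.2 - 192.1 = -30.9
Current account = 265.1 + (-37.4) + (-30.9) = 196.8
Financial account = -(196.8 + (-52.6)) = -144.2

-144.2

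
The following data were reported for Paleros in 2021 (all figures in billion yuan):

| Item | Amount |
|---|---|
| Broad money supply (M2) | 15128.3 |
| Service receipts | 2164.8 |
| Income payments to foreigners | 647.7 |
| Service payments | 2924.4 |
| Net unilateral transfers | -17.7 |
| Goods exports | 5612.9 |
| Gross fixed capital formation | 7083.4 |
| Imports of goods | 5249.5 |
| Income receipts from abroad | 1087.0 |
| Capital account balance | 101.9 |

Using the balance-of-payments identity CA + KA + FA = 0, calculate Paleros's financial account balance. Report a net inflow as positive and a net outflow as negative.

Goods balance = 5612.9 - 5249.5 = 363.4
Services balance = 2164.8 - 2924.4 = -759.6
Trade balance (goods + services) = 363.4 + (-759.6) = -396.2
Net primary income = 1087.0 - 647.7 = 439.3
Net secondary income = -17.7
Current account = -396.2 + 439.3 + (-17.7) = 25.4
Financial account = -(25.4 + 101.9) = -127.3

-127.3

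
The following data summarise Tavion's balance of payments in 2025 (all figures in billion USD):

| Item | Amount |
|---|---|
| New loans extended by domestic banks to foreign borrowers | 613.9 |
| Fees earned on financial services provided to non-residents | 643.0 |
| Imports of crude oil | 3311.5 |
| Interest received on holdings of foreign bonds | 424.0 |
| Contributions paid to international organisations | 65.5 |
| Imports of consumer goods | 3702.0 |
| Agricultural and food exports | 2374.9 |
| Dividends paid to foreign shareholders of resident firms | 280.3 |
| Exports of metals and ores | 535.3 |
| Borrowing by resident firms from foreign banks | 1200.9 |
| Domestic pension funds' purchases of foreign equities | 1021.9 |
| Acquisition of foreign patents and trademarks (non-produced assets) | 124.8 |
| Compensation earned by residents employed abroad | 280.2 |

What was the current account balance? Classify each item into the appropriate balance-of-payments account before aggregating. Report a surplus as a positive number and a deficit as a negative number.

Goods: -3702.0 + 2374.9 + 535.3 - 3311.5 = -4103.3
Services: 643.0
Primary income: 280.2 - 280.3 + 424.0 = 423.9
Secondary income: -65.5
Current account = (-4103.3) + 643.0 + 423.9 + (-65.5) = -3101.9
(Excluded from the current account — financial account: new loans extended by domestic banks to foreign borrowers 613.9, borrowing by resident firms from foreign banks 1200.9, domestic pension funds' purchases of foreign equities 1021.9; capital account: acquisition of foreign patents and trademarks (non-produced assets) 124.8.)

-3101.9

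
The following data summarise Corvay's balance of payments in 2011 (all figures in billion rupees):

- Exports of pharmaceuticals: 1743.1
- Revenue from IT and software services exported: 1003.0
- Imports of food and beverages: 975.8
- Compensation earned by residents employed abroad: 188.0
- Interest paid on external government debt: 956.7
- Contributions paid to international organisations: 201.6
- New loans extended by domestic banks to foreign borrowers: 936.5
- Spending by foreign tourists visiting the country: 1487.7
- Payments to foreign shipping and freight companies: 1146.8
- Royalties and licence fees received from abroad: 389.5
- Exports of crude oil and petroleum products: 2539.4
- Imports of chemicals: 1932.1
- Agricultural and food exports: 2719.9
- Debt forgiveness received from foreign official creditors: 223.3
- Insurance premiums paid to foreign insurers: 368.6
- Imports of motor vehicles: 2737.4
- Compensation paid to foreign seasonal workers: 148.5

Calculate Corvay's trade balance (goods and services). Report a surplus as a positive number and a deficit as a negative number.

2721.9

Goods: 2719.9 + 1743.1 - 975.8 + 2539.4 - 2737.4 - 1932.1 = 1357.1
Services: 1487.7 + 389.5 - 1146.8 - 368.6 + 1003.0 = 1364.8
Trade balance = 1357.1 + 1364.8 = 2721.9
(Excluded from the trade balance — primary income: compensation earned by residents employed abroad 188.0, interest paid on external government debt 956.7, compensation paid to foreign seasonal workers 148.5; secondary income: contributions paid to international organisations 201.6; financial account: new loans extended by domestic banks to foreign borrowers 936.5; capital account: debt forgiveness received from foreign official creditors 223.3.)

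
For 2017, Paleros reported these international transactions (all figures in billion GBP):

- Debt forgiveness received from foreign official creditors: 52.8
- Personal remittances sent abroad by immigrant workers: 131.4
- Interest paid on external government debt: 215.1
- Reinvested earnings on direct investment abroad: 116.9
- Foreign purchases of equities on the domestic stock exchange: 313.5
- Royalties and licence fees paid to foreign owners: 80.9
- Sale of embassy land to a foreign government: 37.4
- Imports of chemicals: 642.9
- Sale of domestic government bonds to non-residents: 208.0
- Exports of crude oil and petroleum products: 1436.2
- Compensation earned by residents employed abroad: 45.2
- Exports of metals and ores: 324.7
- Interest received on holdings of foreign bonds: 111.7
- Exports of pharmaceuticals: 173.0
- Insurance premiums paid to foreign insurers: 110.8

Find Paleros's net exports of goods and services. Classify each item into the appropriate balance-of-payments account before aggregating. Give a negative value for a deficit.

1099.3

Goods: -642.9 + 324.7 + 173.0 + 1436.2 = 1291.0
Services: -110.8 - 80.9 = -191.7
Trade balance = 1291.0 + (-191.7) = 1099.3
(Excluded from the trade balance — capital account: debt forgiveness received from foreign official creditors 52.8, sale of embassy land to a foreign government 37.4; secondary income: personal remittances sent abroad by immigrant workers 131.4; primary income: interest paid on external government debt 215.1, reinvested earnings on direct investment abroad 116.9, compensation earned by residents employed abroad 45.2, interest received on holdings of foreign bonds 111.7; financial account: foreign purchases of equities on the domestic stock exchange 313.5, sale of domestic government bonds to non-residents 208.0.)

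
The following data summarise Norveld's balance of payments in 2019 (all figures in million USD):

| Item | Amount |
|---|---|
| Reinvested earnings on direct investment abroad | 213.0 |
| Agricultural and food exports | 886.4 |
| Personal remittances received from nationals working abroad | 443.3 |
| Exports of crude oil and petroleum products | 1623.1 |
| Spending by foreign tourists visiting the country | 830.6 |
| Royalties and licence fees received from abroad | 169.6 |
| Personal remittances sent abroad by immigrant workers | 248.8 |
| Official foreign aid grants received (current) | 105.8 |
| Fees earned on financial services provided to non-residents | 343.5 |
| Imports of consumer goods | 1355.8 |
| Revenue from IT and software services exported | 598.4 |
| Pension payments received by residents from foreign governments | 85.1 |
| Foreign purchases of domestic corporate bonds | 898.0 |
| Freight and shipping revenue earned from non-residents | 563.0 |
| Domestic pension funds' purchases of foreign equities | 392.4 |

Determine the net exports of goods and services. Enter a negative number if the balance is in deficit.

Goods: -1355.8 + 1623.1 + 886.4 = 1153.7
Services: 598.4 + 830.6 + 563.0 + 343.5 + 169.6 = 2505.1
Trade balance = 1153.7 + 2505.1 = 3658.8
(Excluded from the trade balance — primary income: reinvested earnings on direct investment abroad 213.0; secondary income: personal remittances received from nationals working abroad 443.3, personal remittances sent abroad by immigrant workers 248.8, official foreign aid grants received (current) 105.8, pension payments received by residents from foreign governments 85.1; financial account: foreign purchases of domestic corporate bonds 898.0, domestic pension funds' purchases of foreign equities 392.4.)

3658.8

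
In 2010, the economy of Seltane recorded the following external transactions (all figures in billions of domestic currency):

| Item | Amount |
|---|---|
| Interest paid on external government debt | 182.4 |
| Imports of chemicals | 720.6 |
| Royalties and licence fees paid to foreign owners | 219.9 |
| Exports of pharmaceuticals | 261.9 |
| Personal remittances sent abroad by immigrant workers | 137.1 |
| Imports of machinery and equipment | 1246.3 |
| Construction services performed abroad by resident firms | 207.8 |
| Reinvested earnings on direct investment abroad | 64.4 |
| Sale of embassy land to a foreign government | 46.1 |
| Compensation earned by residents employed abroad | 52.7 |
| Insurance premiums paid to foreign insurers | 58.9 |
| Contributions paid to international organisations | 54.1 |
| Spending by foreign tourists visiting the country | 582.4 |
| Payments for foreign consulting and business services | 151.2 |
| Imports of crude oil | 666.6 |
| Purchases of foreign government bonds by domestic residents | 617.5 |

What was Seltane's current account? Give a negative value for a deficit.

Goods: 261.9 - 666.6 - 720.6 - 1246.3 = -2371.6
Services: -151.2 - 58.9 - 219.9 + 207.8 + 582.4 = 360.2
Primary income: -182.4 + 52.7 + 64.4 = -65.3
Secondary income: -54.1 - 137.1 = -191.2
Current account = (-2371.6) + 360.2 + (-65.3) + (-191.2) = -2267.9
(Excluded from the current account — capital account: sale of embassy land to a foreign government 46.1; financial account: purchases of foreign government bonds by domestic residents 617.5.)

-2267.9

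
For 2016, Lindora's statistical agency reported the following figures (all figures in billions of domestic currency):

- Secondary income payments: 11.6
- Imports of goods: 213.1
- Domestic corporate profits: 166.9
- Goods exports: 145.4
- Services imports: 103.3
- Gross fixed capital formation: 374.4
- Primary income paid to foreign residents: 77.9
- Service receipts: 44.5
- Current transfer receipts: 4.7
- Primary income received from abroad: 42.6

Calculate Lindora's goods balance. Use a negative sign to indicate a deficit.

-67.7

Goods balance = 145.4 - 213.1 = -67.7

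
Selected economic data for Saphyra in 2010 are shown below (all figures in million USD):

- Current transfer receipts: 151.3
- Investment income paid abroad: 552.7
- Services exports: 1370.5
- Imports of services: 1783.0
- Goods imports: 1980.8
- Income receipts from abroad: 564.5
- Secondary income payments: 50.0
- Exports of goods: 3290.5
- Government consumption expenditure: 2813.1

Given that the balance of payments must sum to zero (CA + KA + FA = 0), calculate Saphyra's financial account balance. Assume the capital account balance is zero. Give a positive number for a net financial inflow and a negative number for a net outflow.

Goods balance = 3290.5 - 1980.8 = 1309.7
Services balance = 1370.5 - 1783.0 = -412.5
Trade balance (goods + services) = 1309.7 + (-412.5) = 897.2
Net primary income = 564.5 - 552.7 = 11.8
Net secondary income = 151.3 - 50.0 = 101.3
Current account = 897.2 + 11.8 + 101.3 = 1010.3
Financial account = -(1010.3) = -1010.3

-1010.3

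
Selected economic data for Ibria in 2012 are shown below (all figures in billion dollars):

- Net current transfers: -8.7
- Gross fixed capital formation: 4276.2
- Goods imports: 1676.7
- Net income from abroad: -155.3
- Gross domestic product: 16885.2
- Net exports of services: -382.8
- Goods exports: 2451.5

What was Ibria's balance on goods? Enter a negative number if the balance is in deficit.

Goods balance = 2451.5 - 1676.7 = 774.8

774.8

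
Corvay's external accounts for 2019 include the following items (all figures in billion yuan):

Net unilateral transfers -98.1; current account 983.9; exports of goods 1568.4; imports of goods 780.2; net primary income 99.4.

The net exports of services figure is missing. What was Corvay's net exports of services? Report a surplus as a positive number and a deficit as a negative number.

194.4

Current account = goods balance + services balance + net primary income + net secondary income
Sum of the known components = 789.5
Net exports of services = CA - (known components) = 983.9 - 789.5 = 194.4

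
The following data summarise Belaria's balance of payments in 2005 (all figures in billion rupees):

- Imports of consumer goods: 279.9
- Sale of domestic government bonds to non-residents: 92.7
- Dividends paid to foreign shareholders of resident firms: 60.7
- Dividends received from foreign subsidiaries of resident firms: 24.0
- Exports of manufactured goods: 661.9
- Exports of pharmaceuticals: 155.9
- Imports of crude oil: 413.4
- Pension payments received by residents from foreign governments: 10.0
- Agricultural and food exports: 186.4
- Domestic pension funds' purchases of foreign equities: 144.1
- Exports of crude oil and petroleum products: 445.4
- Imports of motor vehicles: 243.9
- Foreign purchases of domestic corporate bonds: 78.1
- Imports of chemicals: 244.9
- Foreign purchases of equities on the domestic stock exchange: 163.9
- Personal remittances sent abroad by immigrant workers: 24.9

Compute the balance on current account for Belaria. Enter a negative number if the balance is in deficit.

215.9

Goods: -244.9 - 243.9 - 279.9 + 661.9 + 155.9 + 445.4 + 186.4 - 413.4 = 267.5
Primary income: 24.0 - 60.7 = -36.7
Secondary income: 10.0 - 24.9 = -14.9
Current account = 267.5 + (-36.7) + (-14.9) = 215.9
(Excluded from the current account — financial account: sale of domestic government bonds to non-residents 92.7, domestic pension funds' purchases of foreign equities 144.1, foreign purchases of domestic corporate bonds 78.1, foreign purchases of equities on the domestic stock exchange 163.9.)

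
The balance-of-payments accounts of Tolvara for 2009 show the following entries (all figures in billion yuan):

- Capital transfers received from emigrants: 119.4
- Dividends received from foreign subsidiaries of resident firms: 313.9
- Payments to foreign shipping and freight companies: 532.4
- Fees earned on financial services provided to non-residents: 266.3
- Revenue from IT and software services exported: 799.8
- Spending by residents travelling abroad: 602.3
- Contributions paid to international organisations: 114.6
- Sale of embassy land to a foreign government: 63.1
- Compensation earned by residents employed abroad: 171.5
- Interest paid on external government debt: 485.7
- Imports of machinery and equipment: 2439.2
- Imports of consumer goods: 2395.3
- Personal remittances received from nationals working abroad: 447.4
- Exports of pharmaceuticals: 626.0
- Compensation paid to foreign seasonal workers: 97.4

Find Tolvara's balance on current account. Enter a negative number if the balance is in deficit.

Goods: -2439.2 - 2395.3 + 626.0 = -4208.5
Services: -602.3 + 799.8 - 532.4 + 266.3 = -68.6
Primary income: 313.9 - 485.7 + 171.5 - 97.4 = -97.7
Secondary income: 447.4 - 114.6 = 332.8
Current account = (-4208.5) + (-68.6) + (-97.7) + 332.8 = -4042.0
(Excluded from the current account — capital account: capital transfers received from emigrants 119.4, sale of embassy land to a foreign government 63.1.)

-4042.0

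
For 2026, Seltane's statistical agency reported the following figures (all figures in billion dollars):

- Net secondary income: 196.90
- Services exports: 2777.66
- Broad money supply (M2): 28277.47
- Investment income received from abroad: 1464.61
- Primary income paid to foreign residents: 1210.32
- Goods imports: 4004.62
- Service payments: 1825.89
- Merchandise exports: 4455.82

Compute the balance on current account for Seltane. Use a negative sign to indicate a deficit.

Goods balance = 4455.82 - 4004.62 = 451.20
Services balance = 2777.66 - 1825.89 = 951.77
Trade balance (goods + services) = 451.20 + 951.77 = 1402.97
Net primary income = 1464.61 - 1210.32 = 254.29
Net secondary income = 196.90
Current account = 1402.97 + 254.29 + 196.90 = 1854.16

1854.16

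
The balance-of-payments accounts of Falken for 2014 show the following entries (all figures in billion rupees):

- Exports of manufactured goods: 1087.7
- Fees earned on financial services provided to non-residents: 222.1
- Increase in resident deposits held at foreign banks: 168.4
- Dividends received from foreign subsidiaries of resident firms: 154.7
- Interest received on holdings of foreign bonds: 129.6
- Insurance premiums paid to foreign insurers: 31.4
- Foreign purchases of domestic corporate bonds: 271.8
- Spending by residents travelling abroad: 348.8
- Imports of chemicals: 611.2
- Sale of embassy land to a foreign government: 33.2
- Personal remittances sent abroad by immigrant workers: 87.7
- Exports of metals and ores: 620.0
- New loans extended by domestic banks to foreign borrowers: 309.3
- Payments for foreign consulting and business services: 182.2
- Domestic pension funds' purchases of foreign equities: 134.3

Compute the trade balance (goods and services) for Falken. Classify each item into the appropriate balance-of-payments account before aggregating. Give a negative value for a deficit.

Goods: -611.2 + 620.0 + 1087.7 = 1096.5
Services: 222.1 - 182.2 - 31.4 - 348.8 = -340.3
Trade balance = 1096.5 + (-340.3) = 756.2
(Excluded from the trade balance — financial account: increase in resident deposits held at foreign banks 168.4, foreign purchases of domestic corporate bonds 271.8, new loans extended by domestic banks to foreign borrowers 309.3, domestic pension funds' purchases of foreign equities 134.3; primary income: dividends received from foreign subsidiaries of resident firms 154.7, interest received on holdings of foreign bonds 129.6; capital account: sale of embassy land to a foreign government 33.2; secondary income: personal remittances sent abroad by immigrant workers 87.7.)

756.2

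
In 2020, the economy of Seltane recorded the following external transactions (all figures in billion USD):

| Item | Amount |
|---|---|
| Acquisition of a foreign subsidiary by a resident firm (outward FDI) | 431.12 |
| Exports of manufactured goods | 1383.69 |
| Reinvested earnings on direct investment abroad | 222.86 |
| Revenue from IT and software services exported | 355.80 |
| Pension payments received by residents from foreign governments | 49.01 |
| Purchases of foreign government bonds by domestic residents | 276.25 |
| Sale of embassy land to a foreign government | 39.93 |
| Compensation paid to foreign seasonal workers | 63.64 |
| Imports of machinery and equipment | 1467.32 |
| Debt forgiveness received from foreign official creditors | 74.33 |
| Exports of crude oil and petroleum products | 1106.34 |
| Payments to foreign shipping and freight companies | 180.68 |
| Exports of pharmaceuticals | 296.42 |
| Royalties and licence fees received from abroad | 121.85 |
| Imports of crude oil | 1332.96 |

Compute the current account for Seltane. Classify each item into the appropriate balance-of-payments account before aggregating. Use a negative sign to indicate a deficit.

Goods: -1467.32 + 1106.34 - 1332.96 + 1383.69 + 296.42 = -13.83
Services: 121.85 - 180.68 + 355.80 = 296.97
Primary income: 222.86 - 63.64 = 159.22
Secondary income: 49.01
Current account = (-13.83) + 296.97 + 159.22 + 49.01 = 491.37
(Excluded from the current account — financial account: acquisition of a foreign subsidiary by a resident firm (outward FDI) 431.12, purchases of foreign government bonds by domestic residents 276.25; capital account: sale of embassy land to a foreign government 39.93, debt forgiveness received from foreign official creditors 74.33.)

491.37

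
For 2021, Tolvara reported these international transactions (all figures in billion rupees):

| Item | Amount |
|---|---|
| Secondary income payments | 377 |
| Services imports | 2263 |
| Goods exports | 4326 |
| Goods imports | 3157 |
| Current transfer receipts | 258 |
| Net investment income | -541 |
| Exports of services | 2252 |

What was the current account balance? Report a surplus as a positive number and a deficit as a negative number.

498

Goods balance = 4326 - 3157 = 1169
Services balance = 2252 - 2263 = -11
Trade balance (goods + services) = 1169 + (-11) = 1158
Net primary income = -541
Net secondary income = 258 - 377 = -119
Current account = 1158 + (-541) + (-119) = 498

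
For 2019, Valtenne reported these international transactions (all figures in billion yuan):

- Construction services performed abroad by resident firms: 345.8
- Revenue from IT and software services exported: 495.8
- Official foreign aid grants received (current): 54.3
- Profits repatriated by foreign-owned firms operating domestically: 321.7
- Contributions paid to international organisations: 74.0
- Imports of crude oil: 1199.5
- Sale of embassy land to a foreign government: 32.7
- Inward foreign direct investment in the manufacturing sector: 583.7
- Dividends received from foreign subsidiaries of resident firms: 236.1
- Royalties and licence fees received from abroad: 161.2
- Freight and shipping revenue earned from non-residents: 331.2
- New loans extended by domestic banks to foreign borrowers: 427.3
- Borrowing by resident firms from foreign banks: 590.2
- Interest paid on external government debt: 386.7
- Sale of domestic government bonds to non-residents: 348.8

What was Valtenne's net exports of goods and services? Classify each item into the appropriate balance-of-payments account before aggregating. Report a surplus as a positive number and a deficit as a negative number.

134.5

Goods: -1199.5
Services: 331.2 + 495.8 + 345.8 + 161.2 = 1334.0
Trade balance = -1199.5 + 1334.0 = 134.5
(Excluded from the trade balance — secondary income: official foreign aid grants received (current) 54.3, contributions paid to international organisations 74.0; primary income: profits repatriated by foreign-owned firms operating domestically 321.7, dividends received from foreign subsidiaries of resident firms 236.1, interest paid on external government debt 386.7; capital account: sale of embassy land to a foreign government 32.7; financial account: inward foreign direct investment in the manufacturing sector 583.7, new loans extended by domestic banks to foreign borrowers 427.3, borrowing by resident firms from foreign banks 590.2, sale of domestic government bonds to non-residents 348.8.)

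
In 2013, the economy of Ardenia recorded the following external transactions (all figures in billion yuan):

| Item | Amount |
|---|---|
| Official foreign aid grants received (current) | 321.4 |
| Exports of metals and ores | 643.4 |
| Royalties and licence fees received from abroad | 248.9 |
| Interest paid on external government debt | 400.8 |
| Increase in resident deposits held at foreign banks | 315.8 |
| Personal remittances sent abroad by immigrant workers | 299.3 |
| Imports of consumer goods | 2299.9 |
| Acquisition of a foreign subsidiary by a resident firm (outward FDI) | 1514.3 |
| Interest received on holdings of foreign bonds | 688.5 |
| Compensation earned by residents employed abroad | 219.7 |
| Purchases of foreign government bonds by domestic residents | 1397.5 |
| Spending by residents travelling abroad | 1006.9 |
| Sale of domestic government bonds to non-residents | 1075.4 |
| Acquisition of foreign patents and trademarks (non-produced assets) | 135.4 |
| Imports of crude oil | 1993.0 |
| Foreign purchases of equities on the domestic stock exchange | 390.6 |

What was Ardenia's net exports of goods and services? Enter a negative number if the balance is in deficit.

Goods: -2299.9 - 1993.0 + 643.4 = -3649.5
Services: 248.9 - 1006.9 = -758.0
Trade balance = -3649.5 + (-758.0) = -4407.5
(Excluded from the trade balance — secondary income: official foreign aid grants received (current) 321.4, personal remittances sent abroad by immigrant workers 299.3; primary income: interest paid on external government debt 400.8, interest received on holdings of foreign bonds 688.5, compensation earned by residents employed abroad 219.7; financial account: increase in resident deposits held at foreign banks 315.8, acquisition of a foreign subsidiary by a resident firm (outward FDI) 1514.3, purchases of foreign government bonds by domestic residents 1397.5, sale of domestic government bonds to non-residents 1075.4, foreign purchases of equities on the domestic stock exchange 390.6; capital account: acquisition of foreign patents and trademarks (non-produced assets) 135.4.)

-4407.5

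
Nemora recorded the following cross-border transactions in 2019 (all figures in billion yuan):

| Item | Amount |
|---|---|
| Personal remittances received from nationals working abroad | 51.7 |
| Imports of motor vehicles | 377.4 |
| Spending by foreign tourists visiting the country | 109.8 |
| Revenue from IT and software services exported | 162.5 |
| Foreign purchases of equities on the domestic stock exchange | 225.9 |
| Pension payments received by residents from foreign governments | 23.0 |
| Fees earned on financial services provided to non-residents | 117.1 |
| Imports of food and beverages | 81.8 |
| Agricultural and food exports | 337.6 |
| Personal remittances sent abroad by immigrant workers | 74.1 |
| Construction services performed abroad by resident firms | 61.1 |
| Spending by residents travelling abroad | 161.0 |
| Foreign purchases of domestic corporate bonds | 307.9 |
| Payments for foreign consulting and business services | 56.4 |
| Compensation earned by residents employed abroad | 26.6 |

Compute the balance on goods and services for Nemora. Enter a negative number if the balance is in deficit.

111.5

Goods: -81.8 + 337.6 - 377.4 = -121.6
Services: 162.5 + 109.8 - 56.4 + 61.1 - 161.0 + 117.1 = 233.1
Trade balance = -121.6 + 233.1 = 111.5
(Excluded from the trade balance — secondary income: personal remittances received from nationals working abroad 51.7, pension payments received by residents from foreign governments 23.0, personal remittances sent abroad by immigrant workers 74.1; financial account: foreign purchases of equities on the domestic stock exchange 225.9, foreign purchases of domestic corporate bonds 307.9; primary income: compensation earned by residents employed abroad 26.6.)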